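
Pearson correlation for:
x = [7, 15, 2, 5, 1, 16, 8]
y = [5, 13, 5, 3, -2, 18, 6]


n=7, Σx=54, Σy=48, Σxy=589, Σx²=624, Σy²=592
r = (7×589 - 54×48)/√((7×624 - 54²)(7×592 - 48²))
= 1531/√(1452×1840) = 1531/√2671680 ≈ 1531/1634.5275 ≈ 0.9367

r ≈ 0.9367


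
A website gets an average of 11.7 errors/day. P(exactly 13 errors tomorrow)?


Poisson(λ=11.7): P(X=13) = e^(-λ)×λ^k/k!
= e^(-11.7) × 11.7^13 / 13!
≈ 8.293819161e-06 × 7.69867883698e+13 / 6227020800 ≈ 0.102539

P(X=13) ≈ 0.102539 ≈ 10.25%


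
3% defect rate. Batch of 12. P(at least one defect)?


P(all good) = (97/100)^12 = 693842360995438000295041/1000000000000000000000000
P(≥1 defect) = 306157639004561999704959/1000000000000000000000000

P = 306157639004561999704959/1000000000000000000000000 ≈ 30.62%


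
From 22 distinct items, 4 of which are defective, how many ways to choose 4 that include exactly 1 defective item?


Choose 1 of the 4 defective items and 3 of the other 18 items:
C(4,1)×C(18,3) = 4×816 = 3264

3264


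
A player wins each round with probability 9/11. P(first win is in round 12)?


Geometric: P(X=12) = (1-p)^(k-1)×p = (2/11)^11×9/11 = 18432/3138428376721

P(X=12) = 18432/3138428376721 ≈ 0.00%


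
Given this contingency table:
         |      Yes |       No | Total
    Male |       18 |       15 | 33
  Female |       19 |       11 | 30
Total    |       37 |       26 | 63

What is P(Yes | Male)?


P(Yes | Male) = 18/(18+15) = 18/33 = 6/11

P(Yes|Male) = 6/11 ≈ 54.55%


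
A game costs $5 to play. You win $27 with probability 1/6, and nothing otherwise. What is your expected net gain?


E[gain] = (27-5)×1/6 + (-5)×5/6
= 11/3 - 25/6 = -1/2

Expected net gain = $-1/2 ≈ $-0.50


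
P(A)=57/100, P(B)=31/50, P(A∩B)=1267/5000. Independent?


P(A)×P(B) = 1767/5000
P(A∩B) = 1267/5000
Not equal → NOT independent

No, not independent


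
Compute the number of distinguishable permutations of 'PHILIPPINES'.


Letters: 11, freq: {'P': 3, 'H': 1, 'I': 3, 'L': 1, 'N': 1, 'E': 1, 'S': 1}
11!/(3!×1!×3!×1!×1!×1!×1!) = 39916800/36 = 1108800

1108800


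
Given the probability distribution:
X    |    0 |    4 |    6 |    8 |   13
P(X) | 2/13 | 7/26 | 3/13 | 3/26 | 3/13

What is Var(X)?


E[X] = 83/13
E[X²] = 59
Var(X) = E[X²] - (E[X])² = 59 - 6889/169 = 3082/169

Var(X) = 3082/169 ≈ 18.2367


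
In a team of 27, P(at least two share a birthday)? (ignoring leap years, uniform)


P(all different) = Π(365-i)/365 for i=0..26
= 0.373141
P(match) = 1 - 0.373141 = 0.626859

P ≈ 0.6269 ≈ 62.69%


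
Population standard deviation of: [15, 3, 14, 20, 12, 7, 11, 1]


Mean = 83/8
  (15-83/8)²=1369/64
  (3-83/8)²=3481/64
  (14-83/8)²=841/64
  (20-83/8)²=5929/64
  (12-83/8)²=169/64
  (7-83/8)²=729/64
  (11-83/8)²=25/64
  (1-83/8)²=5625/64
Σ(x-μ)² = 2271/8
σ² = (2271/8)/8 = 2271/64

σ = √(2271/64) ≈ 5.9569


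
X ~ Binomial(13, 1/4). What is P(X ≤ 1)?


P(X ≤ 1) = Σ P(X=i) for i=0..1
P(X=0) = 1594323/67108864
P(X=1) = 6908733/67108864
Sum = 531441/4194304

P(X ≤ 1) = 531441/4194304 ≈ 12.67%


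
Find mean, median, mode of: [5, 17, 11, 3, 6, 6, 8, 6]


Sorted: [3, 5, 6, 6, 6, 8, 11, 17]
Mean = 62/8 = 31/4
Median = 6
Freq: {5: 1, 17: 1, 11: 1, 3: 1, 6: 3, 8: 1}
Mode: [6]

Mean=31/4, Median=6, Mode=6


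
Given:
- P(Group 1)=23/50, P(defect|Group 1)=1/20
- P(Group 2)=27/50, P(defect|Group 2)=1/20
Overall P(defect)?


P(B) = Σ P(B|Aᵢ)×P(Aᵢ)
  1/20×23/50 = 23/1000
  1/20×27/50 = 27/1000
Sum = 1/20

P(defect) = 1/20 ≈ 5.00%


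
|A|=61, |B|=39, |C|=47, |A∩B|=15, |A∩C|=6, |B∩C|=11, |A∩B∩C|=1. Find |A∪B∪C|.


|A∪B∪C| = 61+39+47-15-6-11+1 = 116

|A∪B∪C| = 116


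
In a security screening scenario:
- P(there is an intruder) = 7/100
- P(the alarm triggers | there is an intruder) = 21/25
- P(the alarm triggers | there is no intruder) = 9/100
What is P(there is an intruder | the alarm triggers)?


Using Bayes' theorem:
P(A|B) = P(B|A)·P(A) / P(B)

P(the alarm triggers) = 21/25 × 7/100 + 9/100 × 93/100
= 147/2500 + 837/10000 = 57/400

P(there is an intruder|the alarm triggers) = (147/2500) / (57/400) = 196/475

P(there is an intruder|the alarm triggers) = 196/475 ≈ 41.26%


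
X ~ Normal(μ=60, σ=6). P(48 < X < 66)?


z₁=(48-60)/6=-2.0, z₂=(66-60)/6=1.0
P = Φ(1.0) - Φ(-2.0) = 0.841345 - 0.022750 = 0.818595 ≈ 0.8186

P(48 < X < 66) ≈ 0.8186


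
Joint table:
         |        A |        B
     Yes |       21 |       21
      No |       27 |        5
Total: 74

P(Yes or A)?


P(Yes∨A) = P(Yes) + P(A) - P(Yes∧A)
= (42 + 48 - 21)/74 = 69/74

P = 69/74 ≈ 93.24%


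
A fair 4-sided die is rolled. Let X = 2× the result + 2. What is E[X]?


E[die] = (1+4)/2 = 5/2
E[X] = 2×5/2 + 2 = 7

E[X] = 7


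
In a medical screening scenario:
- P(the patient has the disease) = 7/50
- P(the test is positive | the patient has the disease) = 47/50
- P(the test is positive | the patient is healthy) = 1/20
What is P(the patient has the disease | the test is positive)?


Using Bayes' theorem:
P(A|B) = P(B|A)·P(A) / P(B)

P(the test is positive) = 47/50 × 7/50 + 1/20 × 43/50
= 329/2500 + 43/1000 = 873/5000

P(the patient has the disease|the test is positive) = (329/2500) / (873/5000) = 658/873

P(the patient has the disease|the test is positive) = 658/873 ≈ 75.37%


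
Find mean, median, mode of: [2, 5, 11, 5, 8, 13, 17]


Sorted: [2, 5, 5, 8, 11, 13, 17]
Mean = 61/7
Median = 8
Freq: {2: 1, 5: 2, 11: 1, 8: 1, 13: 1, 17: 1}
Mode: [5]

Mean=61/7, Median=8, Mode=5


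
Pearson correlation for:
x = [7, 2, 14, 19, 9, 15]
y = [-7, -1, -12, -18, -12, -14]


n=6, Σx=66, Σy=-64, Σxy=-879, Σx²=916, Σy²=858
r = (6×(-879) - 66×(-64))/√((6×916 - 66²)(6×858 - (-64)²))
= -1050/√(1140×1052) = -1050/√1199280 ≈ -1050/1095.1164 ≈ -0.9588

r ≈ -0.9588


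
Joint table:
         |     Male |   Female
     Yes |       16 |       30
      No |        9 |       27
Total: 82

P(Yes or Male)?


P(Yes∨Male) = P(Yes) + P(Male) - P(Yes∧Male)
= (46 + 25 - 16)/82 = 55/82

P = 55/82 ≈ 67.07%


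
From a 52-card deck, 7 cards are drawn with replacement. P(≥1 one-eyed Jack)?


P(not a one-eyed Jack) = 50/52 = 25/26
P(none in 7 draws) = (25/26)^7 = 6103515625/8031810176
P(≥1 one-eyed Jack) = 1 - 6103515625/8031810176 = 1928294551/8031810176

P = 1928294551/8031810176 ≈ 24.01%


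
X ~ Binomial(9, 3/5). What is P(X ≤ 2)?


P(X ≤ 2) = Σ P(X=i) for i=0..2
P(X=0) = 512/1953125
P(X=1) = 6912/1953125
P(X=2) = 41472/1953125
Sum = 48896/1953125

P(X ≤ 2) = 48896/1953125 ≈ 2.50%


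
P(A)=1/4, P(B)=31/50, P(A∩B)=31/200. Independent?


P(A)×P(B) = 31/200
P(A∩B) = 31/200
Equal ✓ → Independent

Yes, independent


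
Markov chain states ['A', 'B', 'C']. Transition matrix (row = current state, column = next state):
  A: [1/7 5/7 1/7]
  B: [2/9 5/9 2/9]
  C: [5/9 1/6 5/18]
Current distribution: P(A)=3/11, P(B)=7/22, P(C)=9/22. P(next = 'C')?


P(next=C) = Σᵢ P(now=i)×P(i→C)
= 3/11×1/7 + 7/22×2/9 + 9/22×5/18
= 3/77 + 7/99 + 5/44 = 619/2772

P = 619/2772 ≈ 0.2233


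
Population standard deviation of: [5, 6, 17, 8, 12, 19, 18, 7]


Mean = 92/8 = 23/2
  (5-23/2)²=169/4
  (6-23/2)²=121/4
  (17-23/2)²=121/4
  (8-23/2)²=49/4
  (12-23/2)²=1/4
  (19-23/2)²=225/4
  (18-23/2)²=169/4
  (7-23/2)²=81/4
Σ(x-μ)² = 234
σ² = 234/8 = 117/4

σ = √(117/4) ≈ 5.4083


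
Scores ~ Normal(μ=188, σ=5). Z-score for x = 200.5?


z = (x - μ)/σ = (200.5 - 188)/5 = 2.5

z = 2.5


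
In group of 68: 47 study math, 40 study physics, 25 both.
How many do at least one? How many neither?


|A∪B| = 47+40-25 = 62
Neither = 68-62 = 6

At least one: 62; Neither: 6


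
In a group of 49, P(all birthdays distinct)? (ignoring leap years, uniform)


P(all different) = Π(365-i)/365 for i=0..48
= (365/365)×(364/365)×...×(317/365)
= 0.034220

P ≈ 0.0342 ≈ 3.42%


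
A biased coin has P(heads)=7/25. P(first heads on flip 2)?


Geometric: P(X=2) = (1-p)^(k-1)×p = (18/25)^1×7/25 = 126/625

P(X=2) = 126/625 ≈ 20.16%


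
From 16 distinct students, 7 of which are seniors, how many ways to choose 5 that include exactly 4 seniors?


Choose 4 of the 7 seniors and 1 of the other 9 students:
C(7,4)×C(9,1) = 35×9 = 315

315


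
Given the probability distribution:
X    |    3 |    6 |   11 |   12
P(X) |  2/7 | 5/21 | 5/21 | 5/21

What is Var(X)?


E[X] = 163/21
E[X²] = 1559/21
Var(X) = E[X²] - (E[X])² = 1559/21 - 26569/441 = 6170/441

Var(X) = 6170/441 ≈ 13.9909


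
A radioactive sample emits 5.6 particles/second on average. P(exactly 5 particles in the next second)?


Poisson(λ=5.6): P(X=5) = e^(-λ)×λ^k/k!
= e^(-5.6) × 5.6^5 / 5!
≈ 0.003697863716 × 5507.31776 / 120 ≈ 0.169711

P(X=5) ≈ 0.169711 ≈ 16.97%


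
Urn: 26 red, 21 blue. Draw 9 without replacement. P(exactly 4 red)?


Hypergeometric: C(26,4)×C(21,5)/C(47,9)
= 14950×20349/1362649145 = 203490/911471

P(X=4) = 203490/911471 ≈ 22.33%


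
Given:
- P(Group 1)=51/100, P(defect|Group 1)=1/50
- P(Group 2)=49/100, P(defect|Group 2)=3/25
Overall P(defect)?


P(B) = Σ P(B|Aᵢ)×P(Aᵢ)
  1/50×51/100 = 51/5000
  3/25×49/100 = 147/2500
Sum = 69/1000

P(defect) = 69/1000 ≈ 6.90%


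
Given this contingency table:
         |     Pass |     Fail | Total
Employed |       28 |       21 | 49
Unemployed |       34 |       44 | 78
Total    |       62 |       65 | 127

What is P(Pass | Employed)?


P(Pass | Employed) = 28/(28+21) = 28/49 = 4/7

P(Pass|Employed) = 4/7 ≈ 57.14%


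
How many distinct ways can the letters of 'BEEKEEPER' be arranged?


Letters: 9, freq: {'B': 1, 'E': 5, 'K': 1, 'P': 1, 'R': 1}
9!/(1!×5!×1!×1!×1!) = 362880/120 = 3024

3024


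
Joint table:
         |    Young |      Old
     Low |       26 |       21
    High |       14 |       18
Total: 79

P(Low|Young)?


P(Low|Young) = 26/(26+14) = 26/40 = 13/20

P = 13/20 ≈ 65.00%


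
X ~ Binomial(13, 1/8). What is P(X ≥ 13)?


P(X ≥ 13) = Σ P(X=i) for i=13..13
P(X=13) = 1/549755813888
Sum = 1/549755813888

P(X ≥ 13) = 1/549755813888 ≈ 0.00%


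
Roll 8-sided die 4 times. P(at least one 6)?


P(no 6)^4 = (7/8)^4 = 2401/4096
P(≥1) = 1 - 2401/4096 = 1695/4096

P = 1695/4096 ≈ 41.38%


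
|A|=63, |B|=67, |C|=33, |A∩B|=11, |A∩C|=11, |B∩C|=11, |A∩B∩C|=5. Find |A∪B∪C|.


|A∪B∪C| = 63+67+33-11-11-11+5 = 135

|A∪B∪C| = 135


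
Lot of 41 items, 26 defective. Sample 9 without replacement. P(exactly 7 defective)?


Hypergeometric: C(26,7)×C(15,2)/C(41,9)
= 657800×105/350343565 = 96600/489991

P(X=7) = 96600/489991 ≈ 19.71%


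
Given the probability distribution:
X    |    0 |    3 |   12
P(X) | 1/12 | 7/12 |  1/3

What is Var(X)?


E[X] = 23/4
E[X²] = 213/4
Var(X) = E[X²] - (E[X])² = 213/4 - 529/16 = 323/16

Var(X) = 323/16 ≈ 20.1875


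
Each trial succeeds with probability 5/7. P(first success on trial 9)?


Geometric: P(X=9) = (1-p)^(k-1)×p = (2/7)^8×5/7 = 1280/40353607

P(X=9) = 1280/40353607 ≈ 0.00%


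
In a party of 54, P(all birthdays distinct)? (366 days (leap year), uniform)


P(all different) = Π(366-i)/366 for i=0..53
= (366/366)×(365/366)×...×(313/366)
= 0.016316

P ≈ 0.0163 ≈ 1.63%


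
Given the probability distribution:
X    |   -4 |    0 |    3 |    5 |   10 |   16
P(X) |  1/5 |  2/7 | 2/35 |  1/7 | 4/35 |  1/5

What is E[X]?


E[X] = Σ x·P(X=x)
= (-4)×(1/5) + (0)×(2/7) + (3)×(2/35) + (5)×(1/7) + (10)×(4/35) + (16)×(1/5)
= 31/7

E[X] = 31/7


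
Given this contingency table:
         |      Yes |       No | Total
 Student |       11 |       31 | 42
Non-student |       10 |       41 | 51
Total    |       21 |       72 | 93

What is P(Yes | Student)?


P(Yes | Student) = 11/(11+31) = 11/42

P(Yes|Student) = 11/42 ≈ 26.19%


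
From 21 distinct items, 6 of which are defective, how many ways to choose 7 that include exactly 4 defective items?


Choose 4 of the 6 defective items and 3 of the other 15 items:
C(6,4)×C(15,3) = 15×455 = 6825

6825


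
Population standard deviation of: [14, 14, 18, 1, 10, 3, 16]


Mean = 76/7
  (14-76/7)²=484/49
  (14-76/7)²=484/49
  (18-76/7)²=2500/49
  (1-76/7)²=4761/49
  (10-76/7)²=36/49
  (3-76/7)²=3025/49
  (16-76/7)²=1296/49
Σ(x-μ)² = 1798/7
σ² = (1798/7)/7 = 1798/49

σ = √(1798/49) ≈ 6.0575


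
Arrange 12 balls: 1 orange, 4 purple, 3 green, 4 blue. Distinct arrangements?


12!/(1!×4!×3!×4!) = 138600

138600


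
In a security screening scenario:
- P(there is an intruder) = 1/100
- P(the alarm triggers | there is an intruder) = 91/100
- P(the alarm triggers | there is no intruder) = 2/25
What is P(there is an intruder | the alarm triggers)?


Using Bayes' theorem:
P(A|B) = P(B|A)·P(A) / P(B)

P(the alarm triggers) = 91/100 × 1/100 + 2/25 × 99/100
= 91/10000 + 99/1250 = 883/10000

P(there is an intruder|the alarm triggers) = (91/10000) / (883/10000) = 91/883

P(there is an intruder|the alarm triggers) = 91/883 ≈ 10.31%


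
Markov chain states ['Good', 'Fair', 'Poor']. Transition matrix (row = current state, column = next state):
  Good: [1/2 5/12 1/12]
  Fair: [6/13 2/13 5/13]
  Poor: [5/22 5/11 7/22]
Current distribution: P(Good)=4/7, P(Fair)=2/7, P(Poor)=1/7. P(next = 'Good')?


P(next=Good) = Σᵢ P(now=i)×P(i→Good)
= 4/7×1/2 + 2/7×6/13 + 1/7×5/22
= 2/7 + 12/91 + 5/154 = 901/2002

P = 901/2002 ≈ 0.4500


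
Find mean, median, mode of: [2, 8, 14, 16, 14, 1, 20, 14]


Sorted: [1, 2, 8, 14, 14, 14, 16, 20]
Mean = 89/8
Median = 14
Freq: {2: 1, 8: 1, 14: 3, 16: 1, 1: 1, 20: 1}
Mode: [14]

Mean=89/8, Median=14, Mode=14


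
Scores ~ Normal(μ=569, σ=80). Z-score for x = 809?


z = (x - μ)/σ = (809 - 569)/80 = 3.0

z = 3.0


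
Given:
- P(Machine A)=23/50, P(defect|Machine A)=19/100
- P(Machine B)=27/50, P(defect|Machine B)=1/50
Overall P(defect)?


P(B) = Σ P(B|Aᵢ)×P(Aᵢ)
  19/100×23/50 = 437/5000
  1/50×27/50 = 27/2500
Sum = 491/5000

P(defect) = 491/5000 ≈ 9.82%


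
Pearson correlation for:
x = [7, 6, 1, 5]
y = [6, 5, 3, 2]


n=4, Σx=19, Σy=16, Σxy=85, Σx²=111, Σy²=74
r = (4×85 - 19×16)/√((4×111 - 19²)(4×74 - 16²))
= 36/√(83×40) = 36/√3320 ≈ 36/57.6194 ≈ 0.6248

r ≈ 0.6248


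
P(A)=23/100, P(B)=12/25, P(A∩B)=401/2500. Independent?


P(A)×P(B) = 69/625
P(A∩B) = 401/2500
Not equal → NOT independent

No, not independent


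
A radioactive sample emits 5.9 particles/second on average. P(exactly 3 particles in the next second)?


Poisson(λ=5.9): P(X=3) = e^(-λ)×λ^k/k!
= e^(-5.9) × 5.9^3 / 3!
≈ 0.002739444819 × 205.379 / 6 ≈ 0.093771

P(X=3) ≈ 0.093771 ≈ 9.38%


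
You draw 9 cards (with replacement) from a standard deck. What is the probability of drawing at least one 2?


P(not a 2) = 48/52 = 12/13
P(none in 9 draws) = (12/13)^9 = 5159780352/10604499373
P(≥1 2) = 1 - 5159780352/10604499373 = 5444719021/10604499373

P = 5444719021/10604499373 ≈ 51.34%


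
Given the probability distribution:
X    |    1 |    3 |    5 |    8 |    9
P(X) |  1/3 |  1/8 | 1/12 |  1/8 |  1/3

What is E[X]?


E[X] = Σ x·P(X=x)
= (1)×(1/3) + (3)×(1/8) + (5)×(1/12) + (8)×(1/8) + (9)×(1/3)
= 41/8

E[X] = 41/8


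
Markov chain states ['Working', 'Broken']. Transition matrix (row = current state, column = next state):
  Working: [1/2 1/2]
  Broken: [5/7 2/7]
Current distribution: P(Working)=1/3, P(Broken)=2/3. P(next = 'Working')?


P(next=Working) = Σᵢ P(now=i)×P(i→Working)
= 1/3×1/2 + 2/3×5/7
= 1/6 + 10/21 = 9/14

P = 9/14 ≈ 0.6429


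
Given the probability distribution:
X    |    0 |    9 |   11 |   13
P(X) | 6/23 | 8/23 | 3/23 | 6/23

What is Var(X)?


E[X] = 183/23
E[X²] = 2025/23
Var(X) = E[X²] - (E[X])² = 2025/23 - 33489/529 = 13086/529

Var(X) = 13086/529 ≈ 24.7372


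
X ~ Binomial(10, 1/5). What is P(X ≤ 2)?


P(X ≤ 2) = Σ P(X=i) for i=0..2
P(X=0) = 1048576/9765625
P(X=1) = 524288/1953125
P(X=2) = 589824/1953125
Sum = 6619136/9765625

P(X ≤ 2) = 6619136/9765625 ≈ 67.78%


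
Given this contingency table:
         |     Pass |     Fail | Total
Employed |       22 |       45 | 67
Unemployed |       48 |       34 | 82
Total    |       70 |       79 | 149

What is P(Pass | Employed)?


P(Pass | Employed) = 22/(22+45) = 22/67

P(Pass|Employed) = 22/67 ≈ 32.84%


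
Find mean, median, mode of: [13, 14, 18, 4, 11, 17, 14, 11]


Sorted: [4, 11, 11, 13, 14, 14, 17, 18]
Mean = 102/8 = 51/4
Median = 27/2
Freq: {13: 1, 14: 2, 18: 1, 4: 1, 11: 2, 17: 1}
Mode: [11, 14]

Mean=51/4, Median=27/2, Mode=[11, 14]


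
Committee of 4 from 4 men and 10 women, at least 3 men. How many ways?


Count by #men:
  3M,1W: C(4,3)×C(10,1)=40
  4M,0W: C(4,4)×C(10,0)=1
Total = 41

41


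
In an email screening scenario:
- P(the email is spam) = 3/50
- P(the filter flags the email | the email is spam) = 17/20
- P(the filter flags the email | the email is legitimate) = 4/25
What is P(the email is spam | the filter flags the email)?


Using Bayes' theorem:
P(A|B) = P(B|A)·P(A) / P(B)

P(the filter flags the email) = 17/20 × 3/50 + 4/25 × 47/50
= 51/1000 + 94/625 = 1007/5000

P(the email is spam|the filter flags the email) = (51/1000) / (1007/5000) = 255/1007

P(the email is spam|the filter flags the email) = 255/1007 ≈ 25.32%


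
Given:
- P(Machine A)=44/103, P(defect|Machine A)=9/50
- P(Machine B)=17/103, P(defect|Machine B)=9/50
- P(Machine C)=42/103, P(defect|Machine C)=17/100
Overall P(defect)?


P(B) = Σ P(B|Aᵢ)×P(Aᵢ)
  9/50×44/103 = 198/2575
  9/50×17/103 = 153/5150
  17/100×42/103 = 357/5150
Sum = 453/2575

P(defect) = 453/2575 ≈ 17.59%


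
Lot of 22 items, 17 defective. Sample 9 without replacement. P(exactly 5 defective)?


Hypergeometric: C(17,5)×C(5,4)/C(22,9)
= 6188×5/497420 = 13/209

P(X=5) = 13/209 ≈ 6.22%


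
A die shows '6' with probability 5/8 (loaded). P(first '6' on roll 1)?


Geometric: P(X=1) = (1-p)^(k-1)×p = (3/8)^0×5/8 = 5/8

P(X=1) = 5/8 ≈ 62.50%


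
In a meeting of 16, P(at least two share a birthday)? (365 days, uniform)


P(all different) = Π(365-i)/365 for i=0..15
= 0.716396
P(match) = 1 - 0.716396 = 0.283604

P ≈ 0.2836 ≈ 28.36%


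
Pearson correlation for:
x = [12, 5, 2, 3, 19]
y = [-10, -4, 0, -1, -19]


n=5, Σx=41, Σy=-34, Σxy=-504, Σx²=543, Σy²=478
r = (5×(-504) - 41×(-34))/√((5×543 - 41²)(5×478 - (-34)²))
= -1126/√(1034×1234) = -1126/√1275956 ≈ -1126/1129.5822 ≈ -0.9968

r ≈ -0.9968


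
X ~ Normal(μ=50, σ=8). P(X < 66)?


z = (66-50)/8 = 2.0
P(Z < 2.0) = 0.9772

P(X < 66) ≈ 0.9772


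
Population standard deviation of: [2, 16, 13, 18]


Mean = 49/4
  (2-49/4)²=1681/16
  (16-49/4)²=225/16
  (13-49/4)²=9/16
  (18-49/4)²=529/16
Σ(x-μ)² = 611/4
σ² = (611/4)/4 = 611/16

σ = √(611/16) ≈ 6.1796


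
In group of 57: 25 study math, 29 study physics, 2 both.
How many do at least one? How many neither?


|A∪B| = 25+29-2 = 52
Neither = 57-52 = 5

At least one: 52; Neither: 5


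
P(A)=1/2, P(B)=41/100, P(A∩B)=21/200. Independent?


P(A)×P(B) = 41/200
P(A∩B) = 21/200
Not equal → NOT independent

No, not independent


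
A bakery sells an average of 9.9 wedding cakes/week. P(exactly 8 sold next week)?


Poisson(λ=9.9): P(X=8) = e^(-λ)×λ^k/k!
= e^(-9.9) × 9.9^8 / 8!
≈ 5.017468206e-05 × 92274469.4428 / 40320 ≈ 0.114827

P(X=8) ≈ 0.114827 ≈ 11.48%


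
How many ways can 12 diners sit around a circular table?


Circular arrangements of 12 distinct objects: fix one position to break rotational symmetry.
(n-1)! = 11! = 39916800

39916800


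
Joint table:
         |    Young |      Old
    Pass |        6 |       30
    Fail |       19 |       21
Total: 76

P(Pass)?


P(Pass) = (6+30)/76 = 36/76 = 9/19

P(Pass) = 9/19 ≈ 47.37%


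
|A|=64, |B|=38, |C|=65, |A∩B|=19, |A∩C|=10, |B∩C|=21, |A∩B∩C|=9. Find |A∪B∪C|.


|A∪B∪C| = 64+38+65-19-10-21+9 = 126

|A∪B∪C| = 126


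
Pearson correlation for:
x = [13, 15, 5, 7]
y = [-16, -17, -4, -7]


n=4, Σx=40, Σy=-44, Σxy=-532, Σx²=468, Σy²=610
r = (4×(-532) - 40×(-44))/√((4×468 - 40²)(4×610 - (-44)²))
= -368/√(272×504) = -368/√137088 ≈ -368/370.2540 ≈ -0.9939

r ≈ -0.9939


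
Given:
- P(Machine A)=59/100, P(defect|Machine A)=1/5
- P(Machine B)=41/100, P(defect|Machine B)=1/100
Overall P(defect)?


P(B) = Σ P(B|Aᵢ)×P(Aᵢ)
  1/5×59/100 = 59/500
  1/100×41/100 = 41/10000
Sum = 1221/10000

P(defect) = 1221/10000 ≈ 12.21%


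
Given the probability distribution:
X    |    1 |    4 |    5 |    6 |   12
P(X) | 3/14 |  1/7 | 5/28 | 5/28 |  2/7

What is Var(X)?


E[X] = 173/28
E[X²] = 1527/28
Var(X) = E[X²] - (E[X])² = 1527/28 - 29929/784 = 12827/784

Var(X) = 12827/784 ≈ 16.3610


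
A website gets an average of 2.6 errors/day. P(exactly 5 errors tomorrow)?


Poisson(λ=2.6): P(X=5) = e^(-λ)×λ^k/k!
= e^(-2.6) × 2.6^5 / 5!
≈ 0.07427357821 × 118.81376 / 120 ≈ 0.073539

P(X=5) ≈ 0.073539 ≈ 7.35%


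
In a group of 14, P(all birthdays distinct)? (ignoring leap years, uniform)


P(all different) = Π(365-i)/365 for i=0..13
= (365/365)×(364/365)×...×(352/365)
= 0.776897

P ≈ 0.7769 ≈ 77.69%


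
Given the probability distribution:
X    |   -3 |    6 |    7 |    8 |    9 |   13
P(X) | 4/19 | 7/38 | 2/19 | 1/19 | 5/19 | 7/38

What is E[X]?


E[X] = Σ x·P(X=x)
= (-3)×(4/19) + (6)×(7/38) + (7)×(2/19) + (8)×(1/19) + (9)×(5/19) + (13)×(7/38)
= 243/38

E[X] = 243/38


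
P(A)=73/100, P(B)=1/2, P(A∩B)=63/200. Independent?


P(A)×P(B) = 73/200
P(A∩B) = 63/200
Not equal → NOT independent

No, not independent


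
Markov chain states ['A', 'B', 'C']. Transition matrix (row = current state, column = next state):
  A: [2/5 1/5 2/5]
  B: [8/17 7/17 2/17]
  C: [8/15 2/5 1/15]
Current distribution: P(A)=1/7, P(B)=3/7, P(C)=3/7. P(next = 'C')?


P(next=C) = Σᵢ P(now=i)×P(i→C)
= 1/7×2/5 + 3/7×2/17 + 3/7×1/15
= 2/35 + 6/119 + 1/35 = 81/595

P = 81/595 ≈ 0.1361


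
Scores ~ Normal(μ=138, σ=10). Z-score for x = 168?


z = (x - μ)/σ = (168 - 138)/10 = 3.0

z = 3.0


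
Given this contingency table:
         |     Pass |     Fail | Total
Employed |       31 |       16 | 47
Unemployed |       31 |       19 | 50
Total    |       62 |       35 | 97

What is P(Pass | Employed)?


P(Pass | Employed) = 31/(31+16) = 31/47

P(Pass|Employed) = 31/47 ≈ 65.96%


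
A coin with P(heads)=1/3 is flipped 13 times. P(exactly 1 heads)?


Binomial: P(X=1) = C(13,1)×p^1×(1-p)^12
= 13 × 1/3 × 4096/531441 = 53248/1594323

P(X=1) = 53248/1594323 ≈ 3.34%


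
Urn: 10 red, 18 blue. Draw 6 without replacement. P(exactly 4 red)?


Hypergeometric: C(10,4)×C(18,2)/C(28,6)
= 210×153/376740 = 51/598

P(X=4) = 51/598 ≈ 8.53%


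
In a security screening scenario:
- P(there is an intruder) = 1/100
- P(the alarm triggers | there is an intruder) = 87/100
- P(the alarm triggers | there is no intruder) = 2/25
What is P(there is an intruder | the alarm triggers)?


Using Bayes' theorem:
P(A|B) = P(B|A)·P(A) / P(B)

P(the alarm triggers) = 87/100 × 1/100 + 2/25 × 99/100
= 87/10000 + 99/1250 = 879/10000

P(there is an intruder|the alarm triggers) = (87/10000) / (879/10000) = 29/293

P(there is an intruder|the alarm triggers) = 29/293 ≈ 9.90%


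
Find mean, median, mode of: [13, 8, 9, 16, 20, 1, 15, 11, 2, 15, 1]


Sorted: [1, 1, 2, 8, 9, 11, 13, 15, 15, 16, 20]
Mean = 111/11
Median = 11
Freq: {13: 1, 8: 1, 9: 1, 16: 1, 20: 1, 1: 2, 15: 2, 11: 1, 2: 1}
Mode: [1, 15]

Mean=111/11, Median=11, Mode=[1, 15]


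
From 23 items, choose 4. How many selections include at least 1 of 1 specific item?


Complement: C(23,4) - C(22,4) = 8855 - 7315 = 1540

1540


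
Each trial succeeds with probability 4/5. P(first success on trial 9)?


Geometric: P(X=9) = (1-p)^(k-1)×p = (1/5)^8×4/5 = 4/1953125

P(X=9) = 4/1953125 ≈ 0.00%


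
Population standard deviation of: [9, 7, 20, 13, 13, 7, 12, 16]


Mean = 97/8
  (9-97/8)²=625/64
  (7-97/8)²=1681/64
  (20-97/8)²=3969/64
  (13-97/8)²=49/64
  (13-97/8)²=49/64
  (7-97/8)²=1681/64
  (12-97/8)²=1/64
  (16-97/8)²=961/64
Σ(x-μ)² = 1127/8
σ² = (1127/8)/8 = 1127/64

σ = √(1127/64) ≈ 4.1964


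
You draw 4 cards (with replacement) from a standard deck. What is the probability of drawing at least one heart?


P(not a heart) = 39/52 = 3/4
P(none in 4 draws) = (3/4)^4 = 81/256
P(≥1 heart) = 1 - 81/256 = 175/256

P = 175/256 ≈ 68.36%


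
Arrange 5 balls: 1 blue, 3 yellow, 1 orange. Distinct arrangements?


5!/(1!×3!×1!) = 20

20


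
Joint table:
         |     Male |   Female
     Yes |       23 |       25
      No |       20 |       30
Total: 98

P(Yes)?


P(Yes) = (23+25)/98 = 48/98 = 24/49

P(Yes) = 24/49 ≈ 48.98%


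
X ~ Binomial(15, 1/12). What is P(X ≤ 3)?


P(X ≤ 3) = Σ P(X=i) for i=0..3
P(X=0) = 4177248169415651/15407021574586368
P(X=1) = 1898749167916205/5135673858195456
P(X=2) = 1208294925037585/5135673858195456
P(X=3) = 1427984911408055/15407021574586368
Sum = 3731591339921269/3851755393646592

P(X ≤ 3) = 3731591339921269/3851755393646592 ≈ 96.88%


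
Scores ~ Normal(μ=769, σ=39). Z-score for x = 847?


z = (x - μ)/σ = (847 - 769)/39 = 2.0

z = 2.0


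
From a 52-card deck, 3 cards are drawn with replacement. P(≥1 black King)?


P(not a black King) = 50/52 = 25/26
P(none in 3 draws) = (25/26)^3 = 15625/17576
P(≥1 black King) = 1 - 15625/17576 = 1951/17576

P = 1951/17576 ≈ 11.10%


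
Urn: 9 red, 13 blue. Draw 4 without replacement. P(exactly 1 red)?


Hypergeometric: C(9,1)×C(13,3)/C(22,4)
= 9×286/7315 = 234/665

P(X=1) = 234/665 ≈ 35.19%


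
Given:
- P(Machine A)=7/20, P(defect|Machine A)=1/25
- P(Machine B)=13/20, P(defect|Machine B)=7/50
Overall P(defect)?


P(B) = Σ P(B|Aᵢ)×P(Aᵢ)
  1/25×7/20 = 7/500
  7/50×13/20 = 91/1000
Sum = 21/200

P(defect) = 21/200 ≈ 10.50%


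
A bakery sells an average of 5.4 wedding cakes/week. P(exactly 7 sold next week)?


Poisson(λ=5.4): P(X=7) = e^(-λ)×λ^k/k!
= e^(-5.4) × 5.4^7 / 7!
≈ 0.004516580943 × 133892.520998 / 5040 ≈ 0.119987

P(X=7) ≈ 0.119987 ≈ 12.00%


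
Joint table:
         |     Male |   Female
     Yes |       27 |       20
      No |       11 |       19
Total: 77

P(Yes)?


P(Yes) = (27+20)/77 = 47/77

P(Yes) = 47/77 ≈ 61.04%


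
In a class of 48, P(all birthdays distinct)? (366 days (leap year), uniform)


P(all different) = Π(366-i)/366 for i=0..47
= (366/366)×(365/366)×...×(319/366)
= 0.039768

P ≈ 0.0398 ≈ 3.98%


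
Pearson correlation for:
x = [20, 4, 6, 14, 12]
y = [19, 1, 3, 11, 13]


n=5, Σx=56, Σy=47, Σxy=712, Σx²=792, Σy²=661
r = (5×712 - 56×47)/√((5×792 - 56²)(5×661 - 47²))
= 928/√(824×1096) = 928/√903104 ≈ 928/950.3178 ≈ 0.9765

r ≈ 0.9765


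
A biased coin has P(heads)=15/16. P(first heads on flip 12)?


Geometric: P(X=12) = (1-p)^(k-1)×p = (1/16)^11×15/16 = 15/281474976710656

P(X=12) = 15/281474976710656 ≈ 0.00%


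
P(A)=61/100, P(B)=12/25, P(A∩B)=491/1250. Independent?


P(A)×P(B) = 183/625
P(A∩B) = 491/1250
Not equal → NOT independent

No, not independent


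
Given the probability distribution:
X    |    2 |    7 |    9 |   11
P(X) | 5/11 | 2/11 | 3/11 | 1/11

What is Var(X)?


E[X] = 62/11
E[X²] = 482/11
Var(X) = E[X²] - (E[X])² = 482/11 - 3844/121 = 1458/121

Var(X) = 1458/121 ≈ 12.0496


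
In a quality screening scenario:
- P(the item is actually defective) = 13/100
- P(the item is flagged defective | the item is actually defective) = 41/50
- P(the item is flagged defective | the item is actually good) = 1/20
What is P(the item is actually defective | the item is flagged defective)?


Using Bayes' theorem:
P(A|B) = P(B|A)·P(A) / P(B)

P(the item is flagged defective) = 41/50 × 13/100 + 1/20 × 87/100
= 533/5000 + 87/2000 = 1501/10000

P(the item is actually defective|the item is flagged defective) = (533/5000) / (1501/10000) = 1066/1501

P(the item is actually defective|the item is flagged defective) = 1066/1501 ≈ 71.02%


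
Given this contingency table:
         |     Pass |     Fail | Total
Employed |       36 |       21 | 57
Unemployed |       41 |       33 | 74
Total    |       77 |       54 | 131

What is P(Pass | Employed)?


P(Pass | Employed) = 36/(36+21) = 36/57 = 12/19

P(Pass|Employed) = 12/19 ≈ 63.16%


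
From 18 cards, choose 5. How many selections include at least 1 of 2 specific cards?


Complement: C(18,5) - C(16,5) = 8568 - 4368 = 4200

4200


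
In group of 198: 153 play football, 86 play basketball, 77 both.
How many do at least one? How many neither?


|A∪B| = 153+86-77 = 162
Neither = 198-162 = 36

At least one: 162; Neither: 36


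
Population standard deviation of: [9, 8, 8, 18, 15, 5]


Mean = 63/6 = 21/2
  (9-21/2)²=9/4
  (8-21/2)²=25/4
  (8-21/2)²=25/4
  (18-21/2)²=225/4
  (15-21/2)²=81/4
  (5-21/2)²=121/4
Σ(x-μ)² = 243/2
σ² = (243/2)/6 = 81/4

σ = √(81/4) ≈ 4.5000


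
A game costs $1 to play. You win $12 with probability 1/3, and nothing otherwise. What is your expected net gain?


E[gain] = (12-1)×1/3 + (-1)×2/3
= 11/3 - 2/3 = 3

Expected net gain = $3 ≈ $3.00


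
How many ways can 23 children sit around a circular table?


Circular arrangements of 23 distinct objects: fix one position to break rotational symmetry.
(n-1)! = 22! = 1124000727777607680000

1124000727777607680000


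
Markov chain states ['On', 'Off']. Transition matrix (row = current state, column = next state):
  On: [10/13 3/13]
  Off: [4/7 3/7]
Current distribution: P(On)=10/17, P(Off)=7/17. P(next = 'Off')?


P(next=Off) = Σᵢ P(now=i)×P(i→Off)
= 10/17×3/13 + 7/17×3/7
= 30/221 + 3/17 = 69/221

P = 69/221 ≈ 0.3122


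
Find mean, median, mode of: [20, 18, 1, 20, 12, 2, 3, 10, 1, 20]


Sorted: [1, 1, 2, 3, 10, 12, 18, 20, 20, 20]
Mean = 107/10
Median = 11
Freq: {20: 3, 18: 1, 1: 2, 12: 1, 2: 1, 3: 1, 10: 1}
Mode: [20]

Mean=107/10, Median=11, Mode=20


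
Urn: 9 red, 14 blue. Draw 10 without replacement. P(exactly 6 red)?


Hypergeometric: C(9,6)×C(14,4)/C(23,10)
= 84×1001/1144066 = 546/7429

P(X=6) = 546/7429 ≈ 7.35%


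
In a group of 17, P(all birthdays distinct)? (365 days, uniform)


P(all different) = Π(365-i)/365 for i=0..16
= (365/365)×(364/365)×...×(349/365)
= 0.684992

P ≈ 0.6850 ≈ 68.50%


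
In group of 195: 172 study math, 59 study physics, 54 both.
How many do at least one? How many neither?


|A∪B| = 172+59-54 = 177
Neither = 195-177 = 18

At least one: 177; Neither: 18


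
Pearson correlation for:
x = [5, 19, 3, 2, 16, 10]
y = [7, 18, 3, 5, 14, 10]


n=6, Σx=55, Σy=57, Σxy=720, Σx²=755, Σy²=703
r = (6×720 - 55×57)/√((6×755 - 55²)(6×703 - 57²))
= 1185/√(1505×969) = 1185/√1458345 ≈ 1185/1207.6196 ≈ 0.9813

r ≈ 0.9813


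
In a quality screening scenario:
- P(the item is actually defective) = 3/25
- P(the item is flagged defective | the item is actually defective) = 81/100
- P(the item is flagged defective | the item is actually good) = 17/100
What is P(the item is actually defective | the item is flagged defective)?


Using Bayes' theorem:
P(A|B) = P(B|A)·P(A) / P(B)

P(the item is flagged defective) = 81/100 × 3/25 + 17/100 × 22/25
= 243/2500 + 187/1250 = 617/2500

P(the item is actually defective|the item is flagged defective) = (243/2500) / (617/2500) = 243/617

P(the item is actually defective|the item is flagged defective) = 243/617 ≈ 39.38%


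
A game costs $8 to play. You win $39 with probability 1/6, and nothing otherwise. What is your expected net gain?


E[gain] = (39-8)×1/6 + (-8)×5/6
= 31/6 - 20/3 = -3/2

Expected net gain = $-3/2 ≈ $-1.50


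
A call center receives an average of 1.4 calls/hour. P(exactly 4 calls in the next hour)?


Poisson(λ=1.4): P(X=4) = e^(-λ)×λ^k/k!
= e^(-1.4) × 1.4^4 / 4!
≈ 0.2465969639 × 3.8416 / 24 ≈ 0.039472

P(X=4) ≈ 0.039472 ≈ 3.95%


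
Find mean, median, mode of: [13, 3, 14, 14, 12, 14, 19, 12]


Sorted: [3, 12, 12, 13, 14, 14, 14, 19]
Mean = 101/8
Median = 27/2
Freq: {13: 1, 3: 1, 14: 3, 12: 2, 19: 1}
Mode: [14]

Mean=101/8, Median=27/2, Mode=14


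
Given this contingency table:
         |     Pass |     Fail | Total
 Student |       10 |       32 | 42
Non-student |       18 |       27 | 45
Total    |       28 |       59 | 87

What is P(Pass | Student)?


P(Pass | Student) = 10/(10+32) = 10/42 = 5/21

P(Pass|Student) = 5/21 ≈ 23.81%


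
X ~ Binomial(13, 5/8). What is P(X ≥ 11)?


P(X ≥ 11) = Σ P(X=i) for i=11..13
P(X=11) = 17138671875/274877906944
P(X=12) = 9521484375/549755813888
P(X=13) = 1220703125/549755813888
Sum = 22509765625/274877906944

P(X ≥ 11) = 22509765625/274877906944 ≈ 8.19%


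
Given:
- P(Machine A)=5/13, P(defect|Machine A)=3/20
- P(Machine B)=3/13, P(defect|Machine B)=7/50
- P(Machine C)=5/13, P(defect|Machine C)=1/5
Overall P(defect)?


P(B) = Σ P(B|Aᵢ)×P(Aᵢ)
  3/20×5/13 = 3/52
  7/50×3/13 = 21/650
  1/5×5/13 = 1/13
Sum = 217/1300

P(defect) = 217/1300 ≈ 16.69%


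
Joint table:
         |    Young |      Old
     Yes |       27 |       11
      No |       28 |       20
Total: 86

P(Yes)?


P(Yes) = (27+11)/86 = 38/86 = 19/43

P(Yes) = 19/43 ≈ 44.19%


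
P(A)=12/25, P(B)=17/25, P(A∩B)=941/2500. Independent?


P(A)×P(B) = 204/625
P(A∩B) = 941/2500
Not equal → NOT independent

No, not independent


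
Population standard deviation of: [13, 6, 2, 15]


Mean = 36/4 = 9
  (13-9)²=16
  (6-9)²=9
  (2-9)²=49
  (15-9)²=36
Σ(x-μ)² = 110
σ² = 110/4 = 55/2

σ = √(55/2) ≈ 5.2440


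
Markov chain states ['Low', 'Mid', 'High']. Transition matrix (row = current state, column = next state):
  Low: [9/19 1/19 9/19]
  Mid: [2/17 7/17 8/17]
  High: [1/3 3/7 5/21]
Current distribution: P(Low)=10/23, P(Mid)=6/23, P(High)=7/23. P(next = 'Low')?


P(next=Low) = Σᵢ P(now=i)×P(i→Low)
= 10/23×9/19 + 6/23×2/17 + 7/23×1/3
= 90/437 + 12/391 + 7/69 = 7535/22287

P = 7535/22287 ≈ 0.3381


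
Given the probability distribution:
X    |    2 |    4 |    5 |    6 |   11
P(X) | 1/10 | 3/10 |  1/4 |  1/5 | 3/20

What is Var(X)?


E[X] = 11/2
E[X²] = 184/5
Var(X) = E[X²] - (E[X])² = 184/5 - 121/4 = 131/20

Var(X) = 131/20 ≈ 6.5500


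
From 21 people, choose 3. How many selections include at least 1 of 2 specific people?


Complement: C(21,3) - C(19,3) = 1330 - 969 = 361

361


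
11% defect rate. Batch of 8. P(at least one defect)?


P(all good) = (89/100)^8 = 3936588805702081/10000000000000000
P(≥1 defect) = 6063411194297919/10000000000000000

P = 6063411194297919/10000000000000000 ≈ 60.63%


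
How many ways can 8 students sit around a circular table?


Circular arrangements of 8 distinct objects: fix one position to break rotational symmetry.
(n-1)! = 7! = 5040

5040


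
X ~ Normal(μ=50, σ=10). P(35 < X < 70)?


z₁=(35-50)/10=-1.5, z₂=(70-50)/10=2.0
P = Φ(2.0) - Φ(-1.5) = 0.977250 - 0.066807 = 0.910443 ≈ 0.9104

P(35 < X < 70) ≈ 0.9104


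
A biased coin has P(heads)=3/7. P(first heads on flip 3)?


Geometric: P(X=3) = (1-p)^(k-1)×p = (4/7)^2×3/7 = 48/343

P(X=3) = 48/343 ≈ 13.99%


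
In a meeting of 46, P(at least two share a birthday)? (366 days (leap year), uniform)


P(all different) = Π(366-i)/366 for i=0..45
= 0.052187
P(match) = 1 - 0.052187 = 0.947813

P ≈ 0.9478 ≈ 94.78%


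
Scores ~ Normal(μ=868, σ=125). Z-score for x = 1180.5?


z = (x - μ)/σ = (1180.5 - 868)/125 = 2.5

z = 2.5


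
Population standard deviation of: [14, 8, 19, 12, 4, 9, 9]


Mean = 75/7
  (14-75/7)²=529/49
  (8-75/7)²=361/49
  (19-75/7)²=3364/49
  (12-75/7)²=81/49
  (4-75/7)²=2209/49
  (9-75/7)²=144/49
  (9-75/7)²=144/49
Σ(x-μ)² = 976/7
σ² = (976/7)/7 = 976/49

σ = √(976/49) ≈ 4.4630


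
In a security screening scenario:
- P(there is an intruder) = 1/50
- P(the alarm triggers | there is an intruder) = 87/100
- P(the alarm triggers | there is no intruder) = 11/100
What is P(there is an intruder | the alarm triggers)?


Using Bayes' theorem:
P(A|B) = P(B|A)·P(A) / P(B)

P(the alarm triggers) = 87/100 × 1/50 + 11/100 × 49/50
= 87/5000 + 539/5000 = 313/2500

P(there is an intruder|the alarm triggers) = (87/5000) / (313/2500) = 87/626

P(there is an intruder|the alarm triggers) = 87/626 ≈ 13.90%


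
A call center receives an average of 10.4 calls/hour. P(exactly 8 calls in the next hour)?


Poisson(λ=10.4): P(X=8) = e^(-λ)×λ^k/k!
= e^(-10.4) × 10.4^8 / 8!
≈ 3.043248301e-05 × 136856905.041 / 40320 ≈ 0.103296

P(X=8) ≈ 0.103296 ≈ 10.33%


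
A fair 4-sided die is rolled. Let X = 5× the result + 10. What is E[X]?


E[die] = (1+4)/2 = 5/2
E[X] = 5×5/2 + 10 = 45/2

E[X] = 45/2


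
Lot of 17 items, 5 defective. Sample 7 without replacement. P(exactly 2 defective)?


Hypergeometric: C(5,2)×C(12,5)/C(17,7)
= 10×792/19448 = 90/221

P(X=2) = 90/221 ≈ 40.72%


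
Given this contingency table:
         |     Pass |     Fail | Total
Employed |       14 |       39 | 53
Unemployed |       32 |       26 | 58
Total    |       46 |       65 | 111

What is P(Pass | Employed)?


P(Pass | Employed) = 14/(14+39) = 14/53

P(Pass|Employed) = 14/53 ≈ 26.42%


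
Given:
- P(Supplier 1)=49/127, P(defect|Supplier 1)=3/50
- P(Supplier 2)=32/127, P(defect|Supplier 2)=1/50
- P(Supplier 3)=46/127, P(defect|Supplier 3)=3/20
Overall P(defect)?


P(B) = Σ P(B|Aᵢ)×P(Aᵢ)
  3/50×49/127 = 147/6350
  1/50×32/127 = 16/3175
  3/20×46/127 = 69/1270
Sum = 262/3175

P(defect) = 262/3175 ≈ 8.25%


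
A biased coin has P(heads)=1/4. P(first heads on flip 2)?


Geometric: P(X=2) = (1-p)^(k-1)×p = (3/4)^1×1/4 = 3/16

P(X=2) = 3/16 ≈ 18.75%


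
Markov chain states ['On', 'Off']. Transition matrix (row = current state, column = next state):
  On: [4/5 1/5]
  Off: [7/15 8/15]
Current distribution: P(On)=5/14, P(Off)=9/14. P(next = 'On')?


P(next=On) = Σᵢ P(now=i)×P(i→On)
= 5/14×4/5 + 9/14×7/15
= 2/7 + 3/10 = 41/70

P = 41/70 ≈ 0.5857


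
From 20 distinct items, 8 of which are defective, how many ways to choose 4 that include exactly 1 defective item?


Choose 1 of the 8 defective items and 3 of the other 12 items:
C(8,1)×C(12,3) = 8×220 = 1760

1760


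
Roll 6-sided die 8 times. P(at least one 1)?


P(no 1)^8 = (5/6)^8 = 390625/1679616
P(≥1) = 1 - 390625/1679616 = 1288991/1679616

P = 1288991/1679616 ≈ 76.74%


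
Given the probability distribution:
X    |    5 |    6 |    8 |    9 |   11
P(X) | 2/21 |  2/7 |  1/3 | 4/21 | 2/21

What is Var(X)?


E[X] = 160/21
E[X²] = 1280/21
Var(X) = E[X²] - (E[X])² = 1280/21 - 25600/441 = 1280/441

Var(X) = 1280/441 ≈ 2.9025


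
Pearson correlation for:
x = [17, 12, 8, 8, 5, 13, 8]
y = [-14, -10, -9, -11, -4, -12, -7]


n=7, Σx=71, Σy=-67, Σxy=-750, Σx²=819, Σy²=707
r = (7×(-750) - 71×(-67))/√((7×819 - 71²)(7×707 - (-67)²))
= -493/√(692×460) = -493/√318320 ≈ -493/564.1985 ≈ -0.8738

r ≈ -0.8738


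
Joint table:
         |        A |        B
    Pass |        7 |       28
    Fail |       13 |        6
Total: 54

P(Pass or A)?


P(Pass∨A) = P(Pass) + P(A) - P(Pass∧A)
= (35 + 20 - 7)/54 = 48/54 = 8/9

P = 8/9 ≈ 88.89%


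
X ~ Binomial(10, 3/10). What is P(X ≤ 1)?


P(X ≤ 1) = Σ P(X=i) for i=0..1
P(X=0) = 282475249/10000000000
P(X=1) = 121060821/1000000000
Sum = 1493083459/10000000000

P(X ≤ 1) = 1493083459/10000000000 ≈ 14.93%
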